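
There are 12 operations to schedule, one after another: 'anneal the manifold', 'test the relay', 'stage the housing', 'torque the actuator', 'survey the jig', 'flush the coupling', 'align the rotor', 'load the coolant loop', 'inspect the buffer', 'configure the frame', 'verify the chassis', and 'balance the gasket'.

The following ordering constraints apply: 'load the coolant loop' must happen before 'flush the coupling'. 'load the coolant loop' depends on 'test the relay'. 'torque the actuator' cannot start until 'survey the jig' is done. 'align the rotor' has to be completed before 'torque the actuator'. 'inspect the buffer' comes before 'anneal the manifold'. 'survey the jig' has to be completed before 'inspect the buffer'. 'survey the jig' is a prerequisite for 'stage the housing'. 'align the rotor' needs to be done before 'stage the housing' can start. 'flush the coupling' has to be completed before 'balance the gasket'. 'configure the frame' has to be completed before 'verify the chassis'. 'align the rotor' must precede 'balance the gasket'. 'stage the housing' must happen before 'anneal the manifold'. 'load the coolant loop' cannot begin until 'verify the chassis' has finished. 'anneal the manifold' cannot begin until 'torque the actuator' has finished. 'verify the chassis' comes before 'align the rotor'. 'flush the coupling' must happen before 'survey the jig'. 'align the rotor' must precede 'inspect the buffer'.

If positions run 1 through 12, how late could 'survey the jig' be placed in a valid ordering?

The operations that are forced after 'survey the jig', directly or by a chain of constraints, are 'anneal the manifold', 'stage the housing', 'torque the actuator', 'inspect the buffer'. That's 4 operations.
So at least 4 operations follow 'survey the jig', putting 'survey the jig' no later than position 8. That position is achievable by scheduling everything else first.

8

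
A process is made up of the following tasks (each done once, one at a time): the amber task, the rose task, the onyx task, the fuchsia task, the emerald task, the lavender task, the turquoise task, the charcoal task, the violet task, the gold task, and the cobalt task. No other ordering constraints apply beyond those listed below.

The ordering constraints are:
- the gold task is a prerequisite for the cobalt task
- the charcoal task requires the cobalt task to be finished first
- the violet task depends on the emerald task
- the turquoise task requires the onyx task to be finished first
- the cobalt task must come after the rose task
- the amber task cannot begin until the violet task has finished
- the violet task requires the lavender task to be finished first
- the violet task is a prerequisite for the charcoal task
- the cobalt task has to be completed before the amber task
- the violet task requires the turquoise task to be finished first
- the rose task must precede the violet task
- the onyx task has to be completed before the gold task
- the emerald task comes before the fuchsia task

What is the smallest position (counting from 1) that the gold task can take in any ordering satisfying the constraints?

The only task forced before the gold task (directly or transitively) is the onyx task.
So at minimum 1 task comes before the gold task, putting the gold task no earlier than position 2. That position is achievable by scheduling exactly that predecessor first.

2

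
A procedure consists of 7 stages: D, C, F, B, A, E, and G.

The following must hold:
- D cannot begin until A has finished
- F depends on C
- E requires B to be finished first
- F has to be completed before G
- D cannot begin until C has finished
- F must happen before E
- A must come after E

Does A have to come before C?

No

There is a chain C → F → E → A, which puts C before A.
So A never precedes C.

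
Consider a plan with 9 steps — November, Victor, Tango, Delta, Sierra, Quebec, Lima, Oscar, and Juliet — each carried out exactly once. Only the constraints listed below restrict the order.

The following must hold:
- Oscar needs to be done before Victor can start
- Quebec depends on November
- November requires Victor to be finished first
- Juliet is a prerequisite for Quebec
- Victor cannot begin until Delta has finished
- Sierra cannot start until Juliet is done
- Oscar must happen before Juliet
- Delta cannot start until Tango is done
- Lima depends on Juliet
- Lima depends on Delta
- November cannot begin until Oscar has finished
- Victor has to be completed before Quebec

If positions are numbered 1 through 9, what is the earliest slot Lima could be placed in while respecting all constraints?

The steps that are forced before Lima, directly or transitively, are Tango, Delta, Oscar, Juliet. That's 4 steps.
So at minimum 4 steps come before Lima, putting Lima no earlier than position 5. That position is achievable by scheduling exactly those predecessors first.

5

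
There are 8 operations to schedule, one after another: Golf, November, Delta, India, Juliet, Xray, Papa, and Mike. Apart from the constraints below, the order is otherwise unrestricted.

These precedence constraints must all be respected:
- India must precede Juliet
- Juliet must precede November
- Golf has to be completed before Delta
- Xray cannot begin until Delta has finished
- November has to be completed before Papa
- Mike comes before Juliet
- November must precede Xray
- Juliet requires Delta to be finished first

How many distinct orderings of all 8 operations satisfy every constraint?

The operations with no prerequisites are Golf, India, Mike; any of them can be placed first.
Enumerating by repeatedly choosing an available operation (one whose prerequisites are all placed) gives 24 distinct complete orderings.

24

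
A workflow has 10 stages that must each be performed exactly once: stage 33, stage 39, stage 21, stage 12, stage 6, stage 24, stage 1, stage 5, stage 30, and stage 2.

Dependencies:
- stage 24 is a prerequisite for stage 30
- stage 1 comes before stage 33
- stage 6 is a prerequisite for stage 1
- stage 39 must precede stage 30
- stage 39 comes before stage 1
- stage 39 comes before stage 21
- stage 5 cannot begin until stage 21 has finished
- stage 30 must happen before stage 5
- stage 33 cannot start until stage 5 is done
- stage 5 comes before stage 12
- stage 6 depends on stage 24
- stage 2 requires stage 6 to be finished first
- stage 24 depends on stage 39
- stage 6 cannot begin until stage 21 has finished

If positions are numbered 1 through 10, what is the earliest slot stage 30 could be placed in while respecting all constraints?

Working backwards through the constraints from stage 30, its full set of required predecessors is stage 39, stage 24 — 2 of them.
With 2 mandatory predecessors, the earliest stage 30 can sit is position 2+1 = 3, and placing just those 2 first achieves it.

3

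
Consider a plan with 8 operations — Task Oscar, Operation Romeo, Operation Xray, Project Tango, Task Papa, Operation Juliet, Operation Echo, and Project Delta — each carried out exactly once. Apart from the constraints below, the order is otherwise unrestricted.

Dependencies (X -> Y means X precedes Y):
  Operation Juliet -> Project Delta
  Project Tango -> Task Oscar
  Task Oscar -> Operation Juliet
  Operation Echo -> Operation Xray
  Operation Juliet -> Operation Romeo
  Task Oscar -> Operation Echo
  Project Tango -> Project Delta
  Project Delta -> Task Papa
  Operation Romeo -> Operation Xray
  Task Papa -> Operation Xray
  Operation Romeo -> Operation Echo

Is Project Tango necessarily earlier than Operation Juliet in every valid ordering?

Following the dependencies: Project Tango → Task Oscar → Operation Juliet.
Hence Project Tango necessarily comes before Operation Juliet.

Yes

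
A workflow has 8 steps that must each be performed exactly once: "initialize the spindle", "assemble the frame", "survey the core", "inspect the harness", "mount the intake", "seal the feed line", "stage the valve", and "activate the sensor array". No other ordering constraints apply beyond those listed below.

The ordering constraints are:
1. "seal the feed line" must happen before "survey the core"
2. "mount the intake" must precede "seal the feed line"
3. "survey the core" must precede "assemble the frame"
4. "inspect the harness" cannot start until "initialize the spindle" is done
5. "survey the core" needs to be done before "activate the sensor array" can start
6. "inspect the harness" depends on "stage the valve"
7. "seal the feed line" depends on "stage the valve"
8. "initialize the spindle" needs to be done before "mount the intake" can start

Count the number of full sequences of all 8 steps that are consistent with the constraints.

34

2 steps have no prerequisites ("initialize the spindle", "stage the valve"), so any of them could come first.
Counting all ways to extend the partial order to a total order gives 34.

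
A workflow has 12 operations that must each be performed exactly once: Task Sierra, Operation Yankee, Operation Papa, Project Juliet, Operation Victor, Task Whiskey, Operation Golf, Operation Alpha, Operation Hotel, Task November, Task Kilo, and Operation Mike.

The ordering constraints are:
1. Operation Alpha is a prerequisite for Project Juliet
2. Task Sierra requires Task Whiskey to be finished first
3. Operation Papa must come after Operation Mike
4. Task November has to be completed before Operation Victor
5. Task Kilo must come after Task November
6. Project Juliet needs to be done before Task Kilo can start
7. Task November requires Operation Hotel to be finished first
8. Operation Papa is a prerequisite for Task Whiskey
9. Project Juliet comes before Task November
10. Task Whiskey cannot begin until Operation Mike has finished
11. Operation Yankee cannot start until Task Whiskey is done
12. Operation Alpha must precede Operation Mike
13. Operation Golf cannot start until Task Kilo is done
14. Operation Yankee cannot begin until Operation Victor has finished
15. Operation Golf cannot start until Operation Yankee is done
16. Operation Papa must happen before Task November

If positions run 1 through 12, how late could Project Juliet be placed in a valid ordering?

Following every chain forward from Project Juliet, the operations that must come later are Operation Yankee, Operation Victor, Operation Golf, Task November, Task Kilo — 5 of them.
With 5 mandatory successors out of 12 operations total, the latest slot for Project Juliet is 12−5 = 7, and it's reachable by doing all non-successors before Project Juliet.

7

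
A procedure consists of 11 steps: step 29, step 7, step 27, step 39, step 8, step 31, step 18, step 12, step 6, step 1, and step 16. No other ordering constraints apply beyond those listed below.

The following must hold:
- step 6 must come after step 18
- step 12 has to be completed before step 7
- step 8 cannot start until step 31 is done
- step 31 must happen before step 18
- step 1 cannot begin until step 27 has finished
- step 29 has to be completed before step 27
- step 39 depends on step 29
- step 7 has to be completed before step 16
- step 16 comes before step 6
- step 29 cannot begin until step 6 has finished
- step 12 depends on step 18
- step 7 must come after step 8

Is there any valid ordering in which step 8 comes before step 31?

Following step 31 → step 8, step 31 must precede step 8 in every valid ordering.
Hence step 8 can never be scheduled before step 31.

No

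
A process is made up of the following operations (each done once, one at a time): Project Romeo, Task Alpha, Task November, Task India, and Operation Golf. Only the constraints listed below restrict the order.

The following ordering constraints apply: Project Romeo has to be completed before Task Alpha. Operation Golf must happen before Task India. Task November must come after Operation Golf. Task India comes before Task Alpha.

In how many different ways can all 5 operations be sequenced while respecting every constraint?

11

The operations with no prerequisites are Project Romeo, Operation Golf; any of them can be placed first.
Counting all ways to extend the partial order to a total order gives 11.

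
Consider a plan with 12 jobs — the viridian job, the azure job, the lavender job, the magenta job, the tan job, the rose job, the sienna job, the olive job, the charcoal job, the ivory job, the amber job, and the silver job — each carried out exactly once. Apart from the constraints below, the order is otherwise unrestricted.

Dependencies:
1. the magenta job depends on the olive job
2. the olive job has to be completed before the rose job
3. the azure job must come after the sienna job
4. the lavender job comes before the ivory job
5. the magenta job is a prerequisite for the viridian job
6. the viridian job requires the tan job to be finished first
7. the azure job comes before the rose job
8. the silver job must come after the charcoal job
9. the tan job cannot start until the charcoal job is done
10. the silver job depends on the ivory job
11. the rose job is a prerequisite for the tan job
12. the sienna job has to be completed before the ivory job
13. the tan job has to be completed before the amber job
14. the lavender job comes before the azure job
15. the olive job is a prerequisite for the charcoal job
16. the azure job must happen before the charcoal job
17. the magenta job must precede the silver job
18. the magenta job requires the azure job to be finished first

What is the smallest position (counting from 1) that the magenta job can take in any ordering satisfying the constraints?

5

The jobs that are forced before the magenta job, directly or transitively, are the azure job, the lavender job, the sienna job, the olive job. That's 4 jobs.
With 4 mandatory predecessors, the earliest the magenta job can sit is position 4+1 = 5, and placing just those 4 first achieves it.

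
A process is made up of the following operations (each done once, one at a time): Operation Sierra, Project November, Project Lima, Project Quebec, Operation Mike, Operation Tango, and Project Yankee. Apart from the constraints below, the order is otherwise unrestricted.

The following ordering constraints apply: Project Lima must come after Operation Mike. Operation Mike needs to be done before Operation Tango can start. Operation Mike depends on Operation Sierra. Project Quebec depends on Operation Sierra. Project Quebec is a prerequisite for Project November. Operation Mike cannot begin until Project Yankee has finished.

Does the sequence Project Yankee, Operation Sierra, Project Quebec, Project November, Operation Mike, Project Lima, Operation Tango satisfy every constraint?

Yes

Checking each listed constraint against this order: for instance, Project Yankee is in position 1 and Operation Mike in position 5, so that constraint holds — and the remaining constraints check out the same way.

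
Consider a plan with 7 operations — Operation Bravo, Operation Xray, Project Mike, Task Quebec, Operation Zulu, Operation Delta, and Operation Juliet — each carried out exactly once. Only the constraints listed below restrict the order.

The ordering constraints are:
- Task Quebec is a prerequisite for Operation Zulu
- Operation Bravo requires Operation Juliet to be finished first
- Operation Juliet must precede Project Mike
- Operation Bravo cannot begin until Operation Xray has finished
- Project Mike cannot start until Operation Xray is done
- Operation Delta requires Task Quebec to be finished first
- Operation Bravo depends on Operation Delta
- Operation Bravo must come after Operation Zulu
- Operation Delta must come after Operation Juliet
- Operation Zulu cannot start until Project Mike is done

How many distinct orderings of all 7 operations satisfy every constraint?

24

The operations with no prerequisites are Operation Xray, Task Quebec, Operation Juliet; any of them can be placed first.
Systematically extending each partial ordering one operation at a time and counting, there are 24 complete orderings.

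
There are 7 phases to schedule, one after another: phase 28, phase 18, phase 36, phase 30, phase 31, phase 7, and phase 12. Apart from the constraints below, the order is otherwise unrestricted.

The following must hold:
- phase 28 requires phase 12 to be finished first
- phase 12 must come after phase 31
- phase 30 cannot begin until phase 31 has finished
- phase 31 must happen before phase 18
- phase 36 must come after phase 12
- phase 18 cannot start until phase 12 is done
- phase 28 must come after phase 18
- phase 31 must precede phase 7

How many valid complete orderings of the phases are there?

Phase 31 is the only phase with nothing required before it, so every ordering starts there.
Enumerating by repeatedly choosing an available phase (one whose prerequisites are all placed) gives 90 distinct complete orderings.

90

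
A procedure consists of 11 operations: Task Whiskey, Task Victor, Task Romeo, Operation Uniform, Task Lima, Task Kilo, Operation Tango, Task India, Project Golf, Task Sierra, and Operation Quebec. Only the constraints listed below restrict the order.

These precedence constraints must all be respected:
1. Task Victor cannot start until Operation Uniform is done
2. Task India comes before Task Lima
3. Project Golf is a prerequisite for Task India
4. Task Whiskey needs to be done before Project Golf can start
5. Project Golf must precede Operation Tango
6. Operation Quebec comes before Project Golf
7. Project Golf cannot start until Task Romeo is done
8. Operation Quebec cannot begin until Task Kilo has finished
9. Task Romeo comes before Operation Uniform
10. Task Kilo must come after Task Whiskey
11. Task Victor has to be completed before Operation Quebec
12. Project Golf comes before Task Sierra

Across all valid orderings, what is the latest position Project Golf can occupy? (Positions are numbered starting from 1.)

Following every chain forward from Project Golf, the operations that must come later are Task Lima, Operation Tango, Task India, Task Sierra — 4 of them.
With 4 mandatory successors out of 11 operations total, the latest slot for Project Golf is 11−4 = 7, and it's reachable by doing all non-successors before Project Golf.

7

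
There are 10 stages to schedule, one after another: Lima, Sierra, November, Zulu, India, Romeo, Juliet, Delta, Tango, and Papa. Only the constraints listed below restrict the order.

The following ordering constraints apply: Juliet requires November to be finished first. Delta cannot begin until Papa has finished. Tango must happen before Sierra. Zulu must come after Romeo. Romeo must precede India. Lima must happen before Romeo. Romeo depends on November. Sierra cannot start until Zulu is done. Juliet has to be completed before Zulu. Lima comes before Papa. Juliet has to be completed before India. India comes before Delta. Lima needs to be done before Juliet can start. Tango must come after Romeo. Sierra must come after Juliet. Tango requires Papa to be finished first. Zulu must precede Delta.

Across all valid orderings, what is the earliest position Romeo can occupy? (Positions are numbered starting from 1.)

Working backwards through the constraints from Romeo, its full set of required predecessors is Lima, November — 2 of them.
With 2 mandatory predecessors, the earliest Romeo can sit is position 2+1 = 3, and placing just those 2 first achieves it.

3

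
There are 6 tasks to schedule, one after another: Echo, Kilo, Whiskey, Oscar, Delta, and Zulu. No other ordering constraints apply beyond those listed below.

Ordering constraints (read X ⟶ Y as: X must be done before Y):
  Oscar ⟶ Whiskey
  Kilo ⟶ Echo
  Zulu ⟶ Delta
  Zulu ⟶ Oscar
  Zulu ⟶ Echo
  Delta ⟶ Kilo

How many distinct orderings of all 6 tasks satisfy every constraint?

Only Zulu has no prerequisites, so it must go first.
Enumerating by repeatedly choosing an available task (one whose prerequisites are all placed) gives 10 distinct complete orderings.

10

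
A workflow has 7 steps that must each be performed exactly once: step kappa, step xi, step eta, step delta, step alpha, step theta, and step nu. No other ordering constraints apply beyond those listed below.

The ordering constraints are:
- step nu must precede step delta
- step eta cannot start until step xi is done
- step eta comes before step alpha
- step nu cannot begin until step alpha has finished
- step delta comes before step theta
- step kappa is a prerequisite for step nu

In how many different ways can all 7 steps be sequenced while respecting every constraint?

2 steps have no prerequisites (step kappa, step xi), so any of them could come first.
Enumerating by repeatedly choosing an available step (one whose prerequisites are all placed) gives 4 distinct complete orderings.

4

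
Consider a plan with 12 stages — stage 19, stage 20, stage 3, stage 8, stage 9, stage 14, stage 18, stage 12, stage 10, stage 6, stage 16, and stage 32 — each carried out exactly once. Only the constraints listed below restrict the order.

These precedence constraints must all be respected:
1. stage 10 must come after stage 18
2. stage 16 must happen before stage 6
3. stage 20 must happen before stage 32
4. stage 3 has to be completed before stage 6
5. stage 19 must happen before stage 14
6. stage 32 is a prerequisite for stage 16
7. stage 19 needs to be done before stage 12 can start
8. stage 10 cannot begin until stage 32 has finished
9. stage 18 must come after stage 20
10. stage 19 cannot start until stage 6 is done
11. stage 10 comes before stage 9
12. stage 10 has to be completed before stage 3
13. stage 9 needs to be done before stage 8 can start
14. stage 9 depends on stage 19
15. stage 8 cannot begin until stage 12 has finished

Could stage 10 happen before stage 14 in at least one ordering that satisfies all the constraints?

Every valid ordering already has stage 10 before stage 14 (the constraints require it), so in particular at least one does.

Yes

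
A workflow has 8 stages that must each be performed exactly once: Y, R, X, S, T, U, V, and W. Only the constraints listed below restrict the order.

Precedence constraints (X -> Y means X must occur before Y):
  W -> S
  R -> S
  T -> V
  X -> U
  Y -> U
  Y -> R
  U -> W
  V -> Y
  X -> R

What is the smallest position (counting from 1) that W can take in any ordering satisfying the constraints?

The stages that are forced before W, directly or transitively, are Y, X, T, U, V. That's 5 stages.
So at minimum 5 stages come before W, putting W no earlier than position 6. That position is achievable by scheduling exactly those predecessors first.

6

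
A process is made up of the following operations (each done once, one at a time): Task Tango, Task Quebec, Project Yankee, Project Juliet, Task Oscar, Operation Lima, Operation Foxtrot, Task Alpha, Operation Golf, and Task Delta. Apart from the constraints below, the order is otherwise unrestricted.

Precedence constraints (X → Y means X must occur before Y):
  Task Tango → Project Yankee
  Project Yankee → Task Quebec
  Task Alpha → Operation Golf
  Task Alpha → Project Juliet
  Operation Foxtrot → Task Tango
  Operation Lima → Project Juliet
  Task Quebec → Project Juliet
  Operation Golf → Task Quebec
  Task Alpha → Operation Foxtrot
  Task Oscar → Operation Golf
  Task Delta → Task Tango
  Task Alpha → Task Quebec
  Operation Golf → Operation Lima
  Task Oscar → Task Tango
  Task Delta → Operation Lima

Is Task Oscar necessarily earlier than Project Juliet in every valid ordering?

Yes

Tracing the constraints gives a chain: Task Oscar → Operation Golf → Task Quebec → Project Juliet.
Hence Task Oscar necessarily comes before Project Juliet.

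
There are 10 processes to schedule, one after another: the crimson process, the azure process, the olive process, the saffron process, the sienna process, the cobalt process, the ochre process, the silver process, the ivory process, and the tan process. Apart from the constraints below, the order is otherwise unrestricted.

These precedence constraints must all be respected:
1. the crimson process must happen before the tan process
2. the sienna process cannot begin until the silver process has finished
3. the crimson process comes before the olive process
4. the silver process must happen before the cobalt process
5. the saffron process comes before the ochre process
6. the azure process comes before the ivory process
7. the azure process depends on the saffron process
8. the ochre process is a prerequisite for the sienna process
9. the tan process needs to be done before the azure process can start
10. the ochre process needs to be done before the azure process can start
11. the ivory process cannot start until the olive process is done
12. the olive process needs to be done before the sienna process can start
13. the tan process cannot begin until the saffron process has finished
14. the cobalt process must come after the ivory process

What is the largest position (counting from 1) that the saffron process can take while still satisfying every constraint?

4

The processes that are forced after the saffron process, directly or by a chain of constraints, are the azure process, the sienna process, the cobalt process, the ochre process, the ivory process, the tan process. That's 6 processes.
So at least 6 processes follow the saffron process, putting the saffron process no later than position 4. That position is achievable by scheduling everything else first.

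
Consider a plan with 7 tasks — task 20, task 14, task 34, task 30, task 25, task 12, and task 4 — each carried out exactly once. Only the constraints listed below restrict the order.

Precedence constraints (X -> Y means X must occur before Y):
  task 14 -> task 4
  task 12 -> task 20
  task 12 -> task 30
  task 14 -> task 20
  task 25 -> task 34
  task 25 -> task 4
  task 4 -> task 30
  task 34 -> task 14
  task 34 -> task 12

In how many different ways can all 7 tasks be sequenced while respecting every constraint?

8

Task 25 is the only task with nothing required before it, so every ordering starts there.
Counting all ways to extend the partial order to a total order gives 8.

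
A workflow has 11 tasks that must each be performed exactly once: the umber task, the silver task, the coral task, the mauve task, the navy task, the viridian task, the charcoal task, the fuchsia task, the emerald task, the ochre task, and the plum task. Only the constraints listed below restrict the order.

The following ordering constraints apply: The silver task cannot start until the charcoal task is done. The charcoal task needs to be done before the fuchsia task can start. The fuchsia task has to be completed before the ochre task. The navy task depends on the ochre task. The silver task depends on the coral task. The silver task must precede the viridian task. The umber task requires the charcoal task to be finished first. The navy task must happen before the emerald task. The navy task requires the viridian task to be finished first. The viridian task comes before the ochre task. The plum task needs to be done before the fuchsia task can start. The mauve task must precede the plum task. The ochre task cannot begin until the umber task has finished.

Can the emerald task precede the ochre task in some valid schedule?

No

Following the ochre task → the navy task → the emerald task, the ochre task must precede the emerald task in every valid ordering.
So no valid ordering can have the emerald task before the ochre task.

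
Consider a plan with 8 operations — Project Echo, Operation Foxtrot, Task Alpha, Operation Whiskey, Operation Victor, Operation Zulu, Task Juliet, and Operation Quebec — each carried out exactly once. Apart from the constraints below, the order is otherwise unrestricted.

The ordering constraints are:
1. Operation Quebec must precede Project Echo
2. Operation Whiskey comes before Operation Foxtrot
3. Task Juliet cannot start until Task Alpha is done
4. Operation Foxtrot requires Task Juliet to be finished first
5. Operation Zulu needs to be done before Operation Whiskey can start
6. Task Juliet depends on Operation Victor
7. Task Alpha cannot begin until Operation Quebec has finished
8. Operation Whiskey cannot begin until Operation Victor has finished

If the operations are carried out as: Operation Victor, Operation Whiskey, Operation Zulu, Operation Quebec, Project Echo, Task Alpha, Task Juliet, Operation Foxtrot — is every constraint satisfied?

No

Here Operation Zulu comes after Operation Whiskey.
That contradicts the constraint that Operation Zulu must precede Operation Whiskey.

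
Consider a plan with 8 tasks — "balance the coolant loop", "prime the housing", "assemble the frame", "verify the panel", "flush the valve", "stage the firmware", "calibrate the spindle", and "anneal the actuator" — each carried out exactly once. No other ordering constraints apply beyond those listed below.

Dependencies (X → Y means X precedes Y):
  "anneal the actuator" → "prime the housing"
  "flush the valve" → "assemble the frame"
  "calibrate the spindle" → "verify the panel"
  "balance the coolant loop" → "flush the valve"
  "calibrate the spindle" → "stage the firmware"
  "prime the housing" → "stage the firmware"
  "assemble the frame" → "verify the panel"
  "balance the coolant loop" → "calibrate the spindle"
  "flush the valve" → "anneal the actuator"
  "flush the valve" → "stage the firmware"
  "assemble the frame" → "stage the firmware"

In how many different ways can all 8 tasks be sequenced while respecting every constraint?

41

Only "balance the coolant loop" has no prerequisites, so it must go first.
Systematically extending each partial ordering one task at a time and counting, there are 41 complete orderings.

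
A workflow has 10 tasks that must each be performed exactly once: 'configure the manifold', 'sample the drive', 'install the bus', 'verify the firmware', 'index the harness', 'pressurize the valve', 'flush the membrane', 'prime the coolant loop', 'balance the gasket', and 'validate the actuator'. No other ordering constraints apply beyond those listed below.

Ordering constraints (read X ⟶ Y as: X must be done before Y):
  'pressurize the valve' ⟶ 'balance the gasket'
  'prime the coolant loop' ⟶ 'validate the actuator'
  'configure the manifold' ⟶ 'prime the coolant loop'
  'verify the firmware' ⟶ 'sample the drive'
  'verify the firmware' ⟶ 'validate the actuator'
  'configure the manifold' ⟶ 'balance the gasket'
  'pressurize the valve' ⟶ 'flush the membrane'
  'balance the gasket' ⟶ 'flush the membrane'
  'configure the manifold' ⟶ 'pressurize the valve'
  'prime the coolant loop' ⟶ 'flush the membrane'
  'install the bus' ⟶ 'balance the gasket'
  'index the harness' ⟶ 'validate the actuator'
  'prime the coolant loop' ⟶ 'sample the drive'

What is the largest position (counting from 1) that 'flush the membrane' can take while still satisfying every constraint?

10

No constraint forces any task after 'flush the membrane', so it can be placed last, in position 10.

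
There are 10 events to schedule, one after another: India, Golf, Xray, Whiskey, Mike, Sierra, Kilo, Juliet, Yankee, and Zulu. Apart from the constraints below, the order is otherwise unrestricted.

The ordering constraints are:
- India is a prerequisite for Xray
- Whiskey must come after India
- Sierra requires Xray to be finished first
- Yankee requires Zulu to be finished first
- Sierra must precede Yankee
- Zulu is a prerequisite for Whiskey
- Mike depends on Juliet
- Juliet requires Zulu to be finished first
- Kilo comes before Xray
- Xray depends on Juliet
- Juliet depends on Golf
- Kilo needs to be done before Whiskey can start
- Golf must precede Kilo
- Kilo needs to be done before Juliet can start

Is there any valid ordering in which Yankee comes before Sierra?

No

The constraints give a chain Sierra → Yankee, which forces Sierra before Yankee.
Hence Yankee can never be scheduled before Sierra.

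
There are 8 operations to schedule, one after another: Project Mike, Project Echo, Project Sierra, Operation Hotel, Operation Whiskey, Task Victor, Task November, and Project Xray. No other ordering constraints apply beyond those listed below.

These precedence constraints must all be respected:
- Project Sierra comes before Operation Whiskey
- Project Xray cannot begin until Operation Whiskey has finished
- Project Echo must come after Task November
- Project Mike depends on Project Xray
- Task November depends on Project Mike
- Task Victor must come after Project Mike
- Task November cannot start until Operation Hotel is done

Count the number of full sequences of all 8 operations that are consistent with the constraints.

16

2 operations have no prerequisites (Project Sierra, Operation Hotel), so any of them could come first.
Enumerating by repeatedly choosing an available operation (one whose prerequisites are all placed) gives 16 distinct complete orderings.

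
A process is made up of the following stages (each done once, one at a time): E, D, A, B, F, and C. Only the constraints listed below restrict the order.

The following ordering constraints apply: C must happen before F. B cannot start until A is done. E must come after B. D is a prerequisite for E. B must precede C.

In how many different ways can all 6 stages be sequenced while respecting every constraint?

The stages with no prerequisites are D, A; any of them can be placed first.
Systematically extending each partial ordering one stage at a time and counting, there are 12 complete orderings.

12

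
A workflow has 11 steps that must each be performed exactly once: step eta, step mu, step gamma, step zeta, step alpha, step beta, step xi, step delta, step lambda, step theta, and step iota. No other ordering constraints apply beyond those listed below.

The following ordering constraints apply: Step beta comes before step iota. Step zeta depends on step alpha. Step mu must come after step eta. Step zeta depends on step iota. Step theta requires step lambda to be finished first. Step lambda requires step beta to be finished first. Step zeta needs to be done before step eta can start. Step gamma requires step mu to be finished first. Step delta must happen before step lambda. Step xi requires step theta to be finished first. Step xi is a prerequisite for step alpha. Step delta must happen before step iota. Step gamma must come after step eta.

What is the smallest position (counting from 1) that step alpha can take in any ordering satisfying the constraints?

6

Every step that must precede step alpha has to come before it. Tracing all chains that end at step alpha, those steps are: step beta, step xi, step delta, step lambda, step theta — 5 in total.
So at minimum 5 steps come before step alpha, putting step alpha no earlier than position 6. That position is achievable by scheduling exactly those predecessors first.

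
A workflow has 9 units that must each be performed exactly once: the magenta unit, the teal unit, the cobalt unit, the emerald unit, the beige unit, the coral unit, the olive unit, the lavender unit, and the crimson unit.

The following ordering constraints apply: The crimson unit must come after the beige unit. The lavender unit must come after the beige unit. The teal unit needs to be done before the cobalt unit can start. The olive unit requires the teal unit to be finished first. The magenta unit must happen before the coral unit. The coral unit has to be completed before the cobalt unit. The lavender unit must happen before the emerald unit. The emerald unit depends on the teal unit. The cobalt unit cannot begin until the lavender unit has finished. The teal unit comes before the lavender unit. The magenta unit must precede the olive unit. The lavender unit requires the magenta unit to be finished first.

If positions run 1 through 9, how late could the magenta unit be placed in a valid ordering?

Every unit that must follow the magenta unit has to come after it. Tracing all chains starting from the magenta unit, those units are: the cobalt unit, the emerald unit, the coral unit, the olive unit, the lavender unit — 5 in total.
With 5 mandatory successors out of 9 units total, the latest slot for the magenta unit is 9−5 = 4, and it's reachable by doing all non-successors before the magenta unit.

4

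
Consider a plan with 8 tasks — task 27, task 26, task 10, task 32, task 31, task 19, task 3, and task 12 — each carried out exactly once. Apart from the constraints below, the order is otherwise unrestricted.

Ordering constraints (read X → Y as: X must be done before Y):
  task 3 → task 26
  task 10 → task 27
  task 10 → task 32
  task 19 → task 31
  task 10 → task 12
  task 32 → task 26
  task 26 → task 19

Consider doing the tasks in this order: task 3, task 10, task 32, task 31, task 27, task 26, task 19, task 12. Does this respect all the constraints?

No

In the proposed order, task 31 appears before task 19.
But one of the constraints requires task 19 before task 31, so this ordering violates it.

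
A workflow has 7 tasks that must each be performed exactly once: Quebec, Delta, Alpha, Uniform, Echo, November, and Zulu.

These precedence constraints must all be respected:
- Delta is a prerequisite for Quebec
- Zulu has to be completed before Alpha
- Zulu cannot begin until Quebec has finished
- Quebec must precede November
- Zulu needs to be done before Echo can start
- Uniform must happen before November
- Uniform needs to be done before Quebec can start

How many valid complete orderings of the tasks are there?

16

The tasks with no prerequisites are Delta, Uniform; any of them can be placed first.
Enumerating by repeatedly choosing an available task (one whose prerequisites are all placed) gives 16 distinct complete orderings.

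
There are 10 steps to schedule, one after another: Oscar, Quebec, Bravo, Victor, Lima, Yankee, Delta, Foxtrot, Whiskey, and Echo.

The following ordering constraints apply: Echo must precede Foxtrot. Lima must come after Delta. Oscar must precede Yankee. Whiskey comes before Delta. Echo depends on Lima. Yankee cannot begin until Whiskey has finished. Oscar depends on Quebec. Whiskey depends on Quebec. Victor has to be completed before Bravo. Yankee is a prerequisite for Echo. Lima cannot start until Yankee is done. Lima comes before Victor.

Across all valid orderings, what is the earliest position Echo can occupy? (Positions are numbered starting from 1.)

7

Working backwards through the constraints from Echo, its full set of required predecessors is Oscar, Quebec, Lima, Yankee, Delta, Whiskey — 6 of them.
With 6 mandatory predecessors, the earliest Echo can sit is position 6+1 = 7, and placing just those 6 first achieves it.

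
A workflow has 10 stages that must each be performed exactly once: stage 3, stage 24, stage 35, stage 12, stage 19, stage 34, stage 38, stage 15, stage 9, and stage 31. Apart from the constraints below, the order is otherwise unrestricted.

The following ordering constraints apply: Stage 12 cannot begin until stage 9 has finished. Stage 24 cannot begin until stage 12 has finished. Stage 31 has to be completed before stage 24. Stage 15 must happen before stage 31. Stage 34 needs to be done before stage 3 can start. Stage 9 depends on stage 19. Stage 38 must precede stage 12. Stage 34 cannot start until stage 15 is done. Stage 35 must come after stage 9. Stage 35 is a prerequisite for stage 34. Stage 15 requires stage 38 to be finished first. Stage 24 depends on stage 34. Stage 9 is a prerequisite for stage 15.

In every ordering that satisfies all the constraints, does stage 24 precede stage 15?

No

The constraints actually force stage 15 before stage 24 (via stage 15 → stage 31 → stage 24), not the other way around.
So stage 24 never precedes stage 15.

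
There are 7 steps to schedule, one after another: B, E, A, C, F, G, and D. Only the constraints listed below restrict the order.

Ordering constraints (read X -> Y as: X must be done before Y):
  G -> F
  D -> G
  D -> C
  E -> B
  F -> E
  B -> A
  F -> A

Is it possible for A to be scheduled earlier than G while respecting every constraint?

There is a dependency chain G → F → A, so A always comes after G.
So no valid ordering can have A before G.

No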